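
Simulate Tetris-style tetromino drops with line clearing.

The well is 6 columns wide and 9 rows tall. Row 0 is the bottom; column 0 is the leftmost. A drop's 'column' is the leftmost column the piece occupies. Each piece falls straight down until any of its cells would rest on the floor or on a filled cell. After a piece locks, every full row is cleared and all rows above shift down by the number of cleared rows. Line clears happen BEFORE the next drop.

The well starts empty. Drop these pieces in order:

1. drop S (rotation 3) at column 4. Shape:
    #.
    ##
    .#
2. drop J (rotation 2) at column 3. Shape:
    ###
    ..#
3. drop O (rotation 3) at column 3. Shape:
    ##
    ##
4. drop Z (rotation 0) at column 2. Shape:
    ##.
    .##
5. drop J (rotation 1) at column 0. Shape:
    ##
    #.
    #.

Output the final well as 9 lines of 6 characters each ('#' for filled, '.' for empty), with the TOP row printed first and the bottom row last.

Drop 1: S rot3 at col 4 lands with bottom-row=0; cleared 0 line(s) (total 0); column heights now [0 0 0 0 3 2], max=3
Drop 2: J rot2 at col 3 lands with bottom-row=2; cleared 0 line(s) (total 0); column heights now [0 0 0 4 4 4], max=4
Drop 3: O rot3 at col 3 lands with bottom-row=4; cleared 0 line(s) (total 0); column heights now [0 0 0 6 6 4], max=6
Drop 4: Z rot0 at col 2 lands with bottom-row=6; cleared 0 line(s) (total 0); column heights now [0 0 8 8 7 4], max=8
Drop 5: J rot1 at col 0 lands with bottom-row=0; cleared 0 line(s) (total 0); column heights now [3 3 8 8 7 4], max=8

Answer: ......
..##..
...##.
...##.
...##.
...###
##..##
#...##
#....#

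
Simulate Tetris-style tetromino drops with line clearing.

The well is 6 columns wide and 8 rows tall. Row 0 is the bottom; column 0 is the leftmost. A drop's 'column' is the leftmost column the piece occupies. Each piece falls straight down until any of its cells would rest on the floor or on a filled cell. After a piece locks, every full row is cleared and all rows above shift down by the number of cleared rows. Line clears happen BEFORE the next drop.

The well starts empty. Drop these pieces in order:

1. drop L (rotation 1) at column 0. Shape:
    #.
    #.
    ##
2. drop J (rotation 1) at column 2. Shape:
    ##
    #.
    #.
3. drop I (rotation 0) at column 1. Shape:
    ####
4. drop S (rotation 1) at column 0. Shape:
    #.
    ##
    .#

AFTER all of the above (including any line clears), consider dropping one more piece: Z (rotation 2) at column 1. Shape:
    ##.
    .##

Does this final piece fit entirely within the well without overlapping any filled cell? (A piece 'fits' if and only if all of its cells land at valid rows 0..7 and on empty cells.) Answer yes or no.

Drop 1: L rot1 at col 0 lands with bottom-row=0; cleared 0 line(s) (total 0); column heights now [3 1 0 0 0 0], max=3
Drop 2: J rot1 at col 2 lands with bottom-row=0; cleared 0 line(s) (total 0); column heights now [3 1 3 3 0 0], max=3
Drop 3: I rot0 at col 1 lands with bottom-row=3; cleared 0 line(s) (total 0); column heights now [3 4 4 4 4 0], max=4
Drop 4: S rot1 at col 0 lands with bottom-row=4; cleared 0 line(s) (total 0); column heights now [7 6 4 4 4 0], max=7
Test piece Z rot2 at col 1 (width 3): heights before test = [7 6 4 4 4 0]; fits = True

Answer: yes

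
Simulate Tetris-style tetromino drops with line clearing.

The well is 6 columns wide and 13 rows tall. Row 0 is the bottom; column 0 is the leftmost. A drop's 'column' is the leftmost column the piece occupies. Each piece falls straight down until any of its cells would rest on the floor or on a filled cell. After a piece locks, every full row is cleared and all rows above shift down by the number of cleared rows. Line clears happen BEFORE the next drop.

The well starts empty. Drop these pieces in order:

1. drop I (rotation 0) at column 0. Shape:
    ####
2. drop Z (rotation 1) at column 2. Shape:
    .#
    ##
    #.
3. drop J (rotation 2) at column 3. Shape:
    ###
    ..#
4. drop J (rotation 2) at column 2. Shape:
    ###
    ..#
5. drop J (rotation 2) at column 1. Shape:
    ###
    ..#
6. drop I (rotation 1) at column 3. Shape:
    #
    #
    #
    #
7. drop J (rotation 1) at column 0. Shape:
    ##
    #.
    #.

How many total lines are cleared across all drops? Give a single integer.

Drop 1: I rot0 at col 0 lands with bottom-row=0; cleared 0 line(s) (total 0); column heights now [1 1 1 1 0 0], max=1
Drop 2: Z rot1 at col 2 lands with bottom-row=1; cleared 0 line(s) (total 0); column heights now [1 1 3 4 0 0], max=4
Drop 3: J rot2 at col 3 lands with bottom-row=3; cleared 0 line(s) (total 0); column heights now [1 1 3 5 5 5], max=5
Drop 4: J rot2 at col 2 lands with bottom-row=5; cleared 0 line(s) (total 0); column heights now [1 1 7 7 7 5], max=7
Drop 5: J rot2 at col 1 lands with bottom-row=7; cleared 0 line(s) (total 0); column heights now [1 9 9 9 7 5], max=9
Drop 6: I rot1 at col 3 lands with bottom-row=9; cleared 0 line(s) (total 0); column heights now [1 9 9 13 7 5], max=13
Drop 7: J rot1 at col 0 lands with bottom-row=7; cleared 0 line(s) (total 0); column heights now [10 10 9 13 7 5], max=13

Answer: 0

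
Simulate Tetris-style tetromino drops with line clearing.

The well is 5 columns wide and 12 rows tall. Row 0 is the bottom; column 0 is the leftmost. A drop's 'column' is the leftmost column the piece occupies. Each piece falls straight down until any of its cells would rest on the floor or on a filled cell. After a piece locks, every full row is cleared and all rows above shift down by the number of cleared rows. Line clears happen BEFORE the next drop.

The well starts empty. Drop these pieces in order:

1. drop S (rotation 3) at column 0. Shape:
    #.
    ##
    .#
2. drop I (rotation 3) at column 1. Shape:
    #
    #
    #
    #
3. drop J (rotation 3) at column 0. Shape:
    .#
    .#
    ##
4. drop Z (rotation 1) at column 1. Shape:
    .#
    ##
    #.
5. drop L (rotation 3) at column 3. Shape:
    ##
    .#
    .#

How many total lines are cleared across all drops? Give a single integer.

Answer: 0

Derivation:
Drop 1: S rot3 at col 0 lands with bottom-row=0; cleared 0 line(s) (total 0); column heights now [3 2 0 0 0], max=3
Drop 2: I rot3 at col 1 lands with bottom-row=2; cleared 0 line(s) (total 0); column heights now [3 6 0 0 0], max=6
Drop 3: J rot3 at col 0 lands with bottom-row=6; cleared 0 line(s) (total 0); column heights now [7 9 0 0 0], max=9
Drop 4: Z rot1 at col 1 lands with bottom-row=9; cleared 0 line(s) (total 0); column heights now [7 11 12 0 0], max=12
Drop 5: L rot3 at col 3 lands with bottom-row=0; cleared 0 line(s) (total 0); column heights now [7 11 12 3 3], max=12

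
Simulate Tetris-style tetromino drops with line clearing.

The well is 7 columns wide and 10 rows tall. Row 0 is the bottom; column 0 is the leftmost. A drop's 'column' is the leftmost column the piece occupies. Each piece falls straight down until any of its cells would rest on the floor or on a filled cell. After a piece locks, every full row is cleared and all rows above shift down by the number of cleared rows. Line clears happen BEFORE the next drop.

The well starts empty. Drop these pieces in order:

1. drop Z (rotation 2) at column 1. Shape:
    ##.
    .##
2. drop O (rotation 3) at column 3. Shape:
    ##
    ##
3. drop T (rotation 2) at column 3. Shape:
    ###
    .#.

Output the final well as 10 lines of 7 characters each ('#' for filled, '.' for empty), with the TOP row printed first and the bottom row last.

Drop 1: Z rot2 at col 1 lands with bottom-row=0; cleared 0 line(s) (total 0); column heights now [0 2 2 1 0 0 0], max=2
Drop 2: O rot3 at col 3 lands with bottom-row=1; cleared 0 line(s) (total 0); column heights now [0 2 2 3 3 0 0], max=3
Drop 3: T rot2 at col 3 lands with bottom-row=3; cleared 0 line(s) (total 0); column heights now [0 2 2 5 5 5 0], max=5

Answer: .......
.......
.......
.......
.......
...###.
....#..
...##..
.####..
..##...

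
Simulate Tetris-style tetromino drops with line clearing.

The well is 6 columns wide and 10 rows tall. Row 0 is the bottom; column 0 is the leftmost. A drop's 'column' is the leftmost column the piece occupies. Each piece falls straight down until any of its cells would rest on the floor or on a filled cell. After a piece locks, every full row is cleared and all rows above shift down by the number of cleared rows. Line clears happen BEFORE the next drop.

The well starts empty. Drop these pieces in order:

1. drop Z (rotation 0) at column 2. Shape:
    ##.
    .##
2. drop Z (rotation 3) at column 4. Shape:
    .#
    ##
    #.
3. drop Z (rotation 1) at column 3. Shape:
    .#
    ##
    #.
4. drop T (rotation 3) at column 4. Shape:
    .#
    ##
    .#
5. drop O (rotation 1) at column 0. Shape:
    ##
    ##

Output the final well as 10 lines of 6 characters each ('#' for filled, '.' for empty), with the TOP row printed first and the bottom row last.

Drop 1: Z rot0 at col 2 lands with bottom-row=0; cleared 0 line(s) (total 0); column heights now [0 0 2 2 1 0], max=2
Drop 2: Z rot3 at col 4 lands with bottom-row=1; cleared 0 line(s) (total 0); column heights now [0 0 2 2 3 4], max=4
Drop 3: Z rot1 at col 3 lands with bottom-row=2; cleared 0 line(s) (total 0); column heights now [0 0 2 4 5 4], max=5
Drop 4: T rot3 at col 4 lands with bottom-row=4; cleared 0 line(s) (total 0); column heights now [0 0 2 4 6 7], max=7
Drop 5: O rot1 at col 0 lands with bottom-row=0; cleared 0 line(s) (total 0); column heights now [2 2 2 4 6 7], max=7

Answer: ......
......
......
.....#
....##
....##
...###
...###
#####.
##.##.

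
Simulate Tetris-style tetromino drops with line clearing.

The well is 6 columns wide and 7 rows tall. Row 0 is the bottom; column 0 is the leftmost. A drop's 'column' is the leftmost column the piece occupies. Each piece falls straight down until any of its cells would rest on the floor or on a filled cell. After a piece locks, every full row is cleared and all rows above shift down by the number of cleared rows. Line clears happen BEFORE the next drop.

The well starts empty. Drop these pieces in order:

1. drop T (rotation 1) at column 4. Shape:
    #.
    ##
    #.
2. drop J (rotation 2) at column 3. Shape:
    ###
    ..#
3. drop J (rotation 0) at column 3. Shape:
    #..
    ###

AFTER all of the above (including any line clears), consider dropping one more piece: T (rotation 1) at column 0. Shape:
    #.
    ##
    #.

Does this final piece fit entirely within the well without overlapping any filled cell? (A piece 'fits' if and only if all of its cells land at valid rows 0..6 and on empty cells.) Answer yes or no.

Drop 1: T rot1 at col 4 lands with bottom-row=0; cleared 0 line(s) (total 0); column heights now [0 0 0 0 3 2], max=3
Drop 2: J rot2 at col 3 lands with bottom-row=2; cleared 0 line(s) (total 0); column heights now [0 0 0 4 4 4], max=4
Drop 3: J rot0 at col 3 lands with bottom-row=4; cleared 0 line(s) (total 0); column heights now [0 0 0 6 5 5], max=6
Test piece T rot1 at col 0 (width 2): heights before test = [0 0 0 6 5 5]; fits = True

Answer: yes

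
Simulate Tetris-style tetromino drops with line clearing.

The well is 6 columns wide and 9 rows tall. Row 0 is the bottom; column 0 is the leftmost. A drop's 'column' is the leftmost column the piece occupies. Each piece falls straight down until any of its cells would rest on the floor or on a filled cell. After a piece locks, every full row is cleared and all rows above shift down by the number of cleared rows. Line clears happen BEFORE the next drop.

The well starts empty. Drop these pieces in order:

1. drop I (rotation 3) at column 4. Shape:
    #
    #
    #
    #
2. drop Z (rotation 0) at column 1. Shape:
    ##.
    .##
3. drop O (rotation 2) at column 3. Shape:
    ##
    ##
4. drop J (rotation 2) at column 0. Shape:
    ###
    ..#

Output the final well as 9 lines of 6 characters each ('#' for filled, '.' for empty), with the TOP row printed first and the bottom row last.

Answer: ......
......
......
...##.
...##.
###.#.
..#.#.
.##.#.
..###.

Derivation:
Drop 1: I rot3 at col 4 lands with bottom-row=0; cleared 0 line(s) (total 0); column heights now [0 0 0 0 4 0], max=4
Drop 2: Z rot0 at col 1 lands with bottom-row=0; cleared 0 line(s) (total 0); column heights now [0 2 2 1 4 0], max=4
Drop 3: O rot2 at col 3 lands with bottom-row=4; cleared 0 line(s) (total 0); column heights now [0 2 2 6 6 0], max=6
Drop 4: J rot2 at col 0 lands with bottom-row=2; cleared 0 line(s) (total 0); column heights now [4 4 4 6 6 0], max=6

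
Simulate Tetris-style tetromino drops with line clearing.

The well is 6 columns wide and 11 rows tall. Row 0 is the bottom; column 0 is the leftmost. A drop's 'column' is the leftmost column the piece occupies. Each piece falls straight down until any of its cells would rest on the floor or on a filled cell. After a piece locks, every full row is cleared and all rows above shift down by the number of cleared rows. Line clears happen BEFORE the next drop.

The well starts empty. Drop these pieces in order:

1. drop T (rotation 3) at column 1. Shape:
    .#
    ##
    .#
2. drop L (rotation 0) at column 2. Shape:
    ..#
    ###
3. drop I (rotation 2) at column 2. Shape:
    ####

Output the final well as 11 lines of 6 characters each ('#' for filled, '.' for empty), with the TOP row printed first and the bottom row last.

Answer: ......
......
......
......
......
..####
....#.
..###.
..#...
.##...
..#...

Derivation:
Drop 1: T rot3 at col 1 lands with bottom-row=0; cleared 0 line(s) (total 0); column heights now [0 2 3 0 0 0], max=3
Drop 2: L rot0 at col 2 lands with bottom-row=3; cleared 0 line(s) (total 0); column heights now [0 2 4 4 5 0], max=5
Drop 3: I rot2 at col 2 lands with bottom-row=5; cleared 0 line(s) (total 0); column heights now [0 2 6 6 6 6], max=6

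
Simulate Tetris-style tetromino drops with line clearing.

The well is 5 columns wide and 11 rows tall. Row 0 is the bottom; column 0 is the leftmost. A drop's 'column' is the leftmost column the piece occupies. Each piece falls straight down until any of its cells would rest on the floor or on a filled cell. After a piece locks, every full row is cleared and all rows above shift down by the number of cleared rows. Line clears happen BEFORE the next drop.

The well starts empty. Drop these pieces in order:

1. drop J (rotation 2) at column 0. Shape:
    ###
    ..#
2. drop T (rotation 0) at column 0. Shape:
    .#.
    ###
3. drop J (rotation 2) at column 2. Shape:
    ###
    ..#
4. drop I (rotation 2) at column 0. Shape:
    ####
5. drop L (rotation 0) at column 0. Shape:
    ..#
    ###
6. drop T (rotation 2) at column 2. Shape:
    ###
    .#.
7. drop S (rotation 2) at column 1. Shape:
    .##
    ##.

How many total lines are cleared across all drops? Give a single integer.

Answer: 0

Derivation:
Drop 1: J rot2 at col 0 lands with bottom-row=0; cleared 0 line(s) (total 0); column heights now [2 2 2 0 0], max=2
Drop 2: T rot0 at col 0 lands with bottom-row=2; cleared 0 line(s) (total 0); column heights now [3 4 3 0 0], max=4
Drop 3: J rot2 at col 2 lands with bottom-row=2; cleared 0 line(s) (total 0); column heights now [3 4 4 4 4], max=4
Drop 4: I rot2 at col 0 lands with bottom-row=4; cleared 0 line(s) (total 0); column heights now [5 5 5 5 4], max=5
Drop 5: L rot0 at col 0 lands with bottom-row=5; cleared 0 line(s) (total 0); column heights now [6 6 7 5 4], max=7
Drop 6: T rot2 at col 2 lands with bottom-row=6; cleared 0 line(s) (total 0); column heights now [6 6 8 8 8], max=8
Drop 7: S rot2 at col 1 lands with bottom-row=8; cleared 0 line(s) (total 0); column heights now [6 9 10 10 8], max=10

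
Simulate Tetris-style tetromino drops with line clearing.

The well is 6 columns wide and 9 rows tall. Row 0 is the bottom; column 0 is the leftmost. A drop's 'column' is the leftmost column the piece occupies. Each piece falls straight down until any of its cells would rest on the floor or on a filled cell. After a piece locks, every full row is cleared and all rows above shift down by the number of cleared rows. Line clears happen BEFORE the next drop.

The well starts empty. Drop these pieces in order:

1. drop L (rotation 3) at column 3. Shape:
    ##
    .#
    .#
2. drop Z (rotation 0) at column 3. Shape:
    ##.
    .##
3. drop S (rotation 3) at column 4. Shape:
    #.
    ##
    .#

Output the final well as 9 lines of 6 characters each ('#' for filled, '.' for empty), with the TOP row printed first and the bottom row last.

Drop 1: L rot3 at col 3 lands with bottom-row=0; cleared 0 line(s) (total 0); column heights now [0 0 0 3 3 0], max=3
Drop 2: Z rot0 at col 3 lands with bottom-row=3; cleared 0 line(s) (total 0); column heights now [0 0 0 5 5 4], max=5
Drop 3: S rot3 at col 4 lands with bottom-row=4; cleared 0 line(s) (total 0); column heights now [0 0 0 5 7 6], max=7

Answer: ......
......
....#.
....##
...###
....##
...##.
....#.
....#.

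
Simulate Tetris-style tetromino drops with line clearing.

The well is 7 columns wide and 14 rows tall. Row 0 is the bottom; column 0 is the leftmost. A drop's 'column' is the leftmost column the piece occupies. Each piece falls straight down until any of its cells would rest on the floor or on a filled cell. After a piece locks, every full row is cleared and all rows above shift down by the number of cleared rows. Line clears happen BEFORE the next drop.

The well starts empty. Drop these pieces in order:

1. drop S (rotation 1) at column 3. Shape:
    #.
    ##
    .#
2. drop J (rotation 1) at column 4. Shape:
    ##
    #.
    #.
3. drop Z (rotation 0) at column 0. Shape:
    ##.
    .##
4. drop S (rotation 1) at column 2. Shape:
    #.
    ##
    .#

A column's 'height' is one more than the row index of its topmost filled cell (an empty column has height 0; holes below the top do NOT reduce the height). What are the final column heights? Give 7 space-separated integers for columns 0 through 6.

Drop 1: S rot1 at col 3 lands with bottom-row=0; cleared 0 line(s) (total 0); column heights now [0 0 0 3 2 0 0], max=3
Drop 2: J rot1 at col 4 lands with bottom-row=2; cleared 0 line(s) (total 0); column heights now [0 0 0 3 5 5 0], max=5
Drop 3: Z rot0 at col 0 lands with bottom-row=0; cleared 0 line(s) (total 0); column heights now [2 2 1 3 5 5 0], max=5
Drop 4: S rot1 at col 2 lands with bottom-row=3; cleared 0 line(s) (total 0); column heights now [2 2 6 5 5 5 0], max=6

Answer: 2 2 6 5 5 5 0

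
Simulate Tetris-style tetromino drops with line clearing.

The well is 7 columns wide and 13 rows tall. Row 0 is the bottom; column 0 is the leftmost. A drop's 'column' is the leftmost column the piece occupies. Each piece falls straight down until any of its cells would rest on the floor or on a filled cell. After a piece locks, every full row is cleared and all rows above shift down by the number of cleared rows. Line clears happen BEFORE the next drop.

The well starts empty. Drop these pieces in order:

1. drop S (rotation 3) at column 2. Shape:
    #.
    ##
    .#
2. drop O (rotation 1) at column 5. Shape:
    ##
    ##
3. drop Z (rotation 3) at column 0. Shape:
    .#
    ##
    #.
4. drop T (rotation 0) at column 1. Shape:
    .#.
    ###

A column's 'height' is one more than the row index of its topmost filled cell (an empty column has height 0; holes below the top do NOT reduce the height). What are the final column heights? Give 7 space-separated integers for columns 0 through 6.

Drop 1: S rot3 at col 2 lands with bottom-row=0; cleared 0 line(s) (total 0); column heights now [0 0 3 2 0 0 0], max=3
Drop 2: O rot1 at col 5 lands with bottom-row=0; cleared 0 line(s) (total 0); column heights now [0 0 3 2 0 2 2], max=3
Drop 3: Z rot3 at col 0 lands with bottom-row=0; cleared 0 line(s) (total 0); column heights now [2 3 3 2 0 2 2], max=3
Drop 4: T rot0 at col 1 lands with bottom-row=3; cleared 0 line(s) (total 0); column heights now [2 4 5 4 0 2 2], max=5

Answer: 2 4 5 4 0 2 2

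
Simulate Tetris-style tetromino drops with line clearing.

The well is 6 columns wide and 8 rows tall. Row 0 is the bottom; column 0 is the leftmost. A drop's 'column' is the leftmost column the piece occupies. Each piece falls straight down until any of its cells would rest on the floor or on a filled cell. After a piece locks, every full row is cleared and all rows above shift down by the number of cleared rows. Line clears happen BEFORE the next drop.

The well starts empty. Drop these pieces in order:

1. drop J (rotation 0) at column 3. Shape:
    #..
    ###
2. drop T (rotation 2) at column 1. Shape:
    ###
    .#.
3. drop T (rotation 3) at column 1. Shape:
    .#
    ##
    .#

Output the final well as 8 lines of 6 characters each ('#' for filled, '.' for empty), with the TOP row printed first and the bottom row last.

Drop 1: J rot0 at col 3 lands with bottom-row=0; cleared 0 line(s) (total 0); column heights now [0 0 0 2 1 1], max=2
Drop 2: T rot2 at col 1 lands with bottom-row=1; cleared 0 line(s) (total 0); column heights now [0 3 3 3 1 1], max=3
Drop 3: T rot3 at col 1 lands with bottom-row=3; cleared 0 line(s) (total 0); column heights now [0 5 6 3 1 1], max=6

Answer: ......
......
..#...
.##...
..#...
.###..
..##..
...###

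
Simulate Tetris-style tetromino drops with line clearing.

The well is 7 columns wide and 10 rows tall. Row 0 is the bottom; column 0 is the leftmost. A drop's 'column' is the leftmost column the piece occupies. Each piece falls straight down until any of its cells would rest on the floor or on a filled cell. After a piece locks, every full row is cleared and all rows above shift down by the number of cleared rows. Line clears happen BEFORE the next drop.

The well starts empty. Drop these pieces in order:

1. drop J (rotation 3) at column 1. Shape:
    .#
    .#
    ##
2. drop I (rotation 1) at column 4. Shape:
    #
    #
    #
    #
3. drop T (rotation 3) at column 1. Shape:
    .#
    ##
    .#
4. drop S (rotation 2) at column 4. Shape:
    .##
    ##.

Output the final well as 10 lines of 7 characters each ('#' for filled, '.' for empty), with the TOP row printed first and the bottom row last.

Answer: .......
.......
.......
.......
..#..##
.##.##.
..#.#..
..#.#..
..#.#..
.##.#..

Derivation:
Drop 1: J rot3 at col 1 lands with bottom-row=0; cleared 0 line(s) (total 0); column heights now [0 1 3 0 0 0 0], max=3
Drop 2: I rot1 at col 4 lands with bottom-row=0; cleared 0 line(s) (total 0); column heights now [0 1 3 0 4 0 0], max=4
Drop 3: T rot3 at col 1 lands with bottom-row=3; cleared 0 line(s) (total 0); column heights now [0 5 6 0 4 0 0], max=6
Drop 4: S rot2 at col 4 lands with bottom-row=4; cleared 0 line(s) (total 0); column heights now [0 5 6 0 5 6 6], max=6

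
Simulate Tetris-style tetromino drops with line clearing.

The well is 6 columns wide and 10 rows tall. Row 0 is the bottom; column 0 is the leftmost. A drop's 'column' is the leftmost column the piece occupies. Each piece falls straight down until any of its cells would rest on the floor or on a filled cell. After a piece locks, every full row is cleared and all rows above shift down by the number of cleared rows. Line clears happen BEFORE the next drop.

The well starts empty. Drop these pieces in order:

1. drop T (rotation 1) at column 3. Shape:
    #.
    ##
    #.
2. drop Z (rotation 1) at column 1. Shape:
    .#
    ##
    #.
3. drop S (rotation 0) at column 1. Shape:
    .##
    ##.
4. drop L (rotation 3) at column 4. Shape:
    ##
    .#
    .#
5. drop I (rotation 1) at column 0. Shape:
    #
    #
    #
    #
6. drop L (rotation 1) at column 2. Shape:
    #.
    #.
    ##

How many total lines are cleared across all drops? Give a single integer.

Drop 1: T rot1 at col 3 lands with bottom-row=0; cleared 0 line(s) (total 0); column heights now [0 0 0 3 2 0], max=3
Drop 2: Z rot1 at col 1 lands with bottom-row=0; cleared 0 line(s) (total 0); column heights now [0 2 3 3 2 0], max=3
Drop 3: S rot0 at col 1 lands with bottom-row=3; cleared 0 line(s) (total 0); column heights now [0 4 5 5 2 0], max=5
Drop 4: L rot3 at col 4 lands with bottom-row=0; cleared 0 line(s) (total 0); column heights now [0 4 5 5 3 3], max=5
Drop 5: I rot1 at col 0 lands with bottom-row=0; cleared 1 line(s) (total 1); column heights now [3 3 4 4 2 2], max=4
Drop 6: L rot1 at col 2 lands with bottom-row=4; cleared 0 line(s) (total 1); column heights now [3 3 7 5 2 2], max=7

Answer: 1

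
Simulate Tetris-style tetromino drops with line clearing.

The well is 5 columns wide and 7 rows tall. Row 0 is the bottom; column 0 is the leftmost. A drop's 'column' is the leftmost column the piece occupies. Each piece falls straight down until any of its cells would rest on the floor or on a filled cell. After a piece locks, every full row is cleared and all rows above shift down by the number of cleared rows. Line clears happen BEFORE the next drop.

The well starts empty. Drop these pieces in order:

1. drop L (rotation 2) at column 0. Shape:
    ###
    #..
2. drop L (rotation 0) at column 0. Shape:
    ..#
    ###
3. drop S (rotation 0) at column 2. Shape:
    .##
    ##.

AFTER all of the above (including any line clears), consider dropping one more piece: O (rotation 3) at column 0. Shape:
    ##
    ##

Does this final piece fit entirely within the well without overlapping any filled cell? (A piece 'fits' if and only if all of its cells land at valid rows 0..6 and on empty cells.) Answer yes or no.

Drop 1: L rot2 at col 0 lands with bottom-row=0; cleared 0 line(s) (total 0); column heights now [2 2 2 0 0], max=2
Drop 2: L rot0 at col 0 lands with bottom-row=2; cleared 0 line(s) (total 0); column heights now [3 3 4 0 0], max=4
Drop 3: S rot0 at col 2 lands with bottom-row=4; cleared 0 line(s) (total 0); column heights now [3 3 5 6 6], max=6
Test piece O rot3 at col 0 (width 2): heights before test = [3 3 5 6 6]; fits = True

Answer: yes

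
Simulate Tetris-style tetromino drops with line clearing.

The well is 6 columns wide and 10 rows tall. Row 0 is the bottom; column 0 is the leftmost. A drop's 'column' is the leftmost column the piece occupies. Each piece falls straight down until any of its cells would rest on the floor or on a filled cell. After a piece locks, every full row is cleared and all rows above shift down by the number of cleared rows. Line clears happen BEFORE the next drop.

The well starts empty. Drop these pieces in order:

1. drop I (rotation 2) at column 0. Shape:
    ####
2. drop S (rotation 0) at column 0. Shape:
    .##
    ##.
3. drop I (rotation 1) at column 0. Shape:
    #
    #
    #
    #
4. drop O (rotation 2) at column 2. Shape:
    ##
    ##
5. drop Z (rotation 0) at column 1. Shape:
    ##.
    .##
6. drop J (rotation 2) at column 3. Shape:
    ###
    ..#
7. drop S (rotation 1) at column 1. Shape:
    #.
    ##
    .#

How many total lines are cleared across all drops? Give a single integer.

Answer: 0

Derivation:
Drop 1: I rot2 at col 0 lands with bottom-row=0; cleared 0 line(s) (total 0); column heights now [1 1 1 1 0 0], max=1
Drop 2: S rot0 at col 0 lands with bottom-row=1; cleared 0 line(s) (total 0); column heights now [2 3 3 1 0 0], max=3
Drop 3: I rot1 at col 0 lands with bottom-row=2; cleared 0 line(s) (total 0); column heights now [6 3 3 1 0 0], max=6
Drop 4: O rot2 at col 2 lands with bottom-row=3; cleared 0 line(s) (total 0); column heights now [6 3 5 5 0 0], max=6
Drop 5: Z rot0 at col 1 lands with bottom-row=5; cleared 0 line(s) (total 0); column heights now [6 7 7 6 0 0], max=7
Drop 6: J rot2 at col 3 lands with bottom-row=5; cleared 0 line(s) (total 0); column heights now [6 7 7 7 7 7], max=7
Drop 7: S rot1 at col 1 lands with bottom-row=7; cleared 0 line(s) (total 0); column heights now [6 10 9 7 7 7], max=10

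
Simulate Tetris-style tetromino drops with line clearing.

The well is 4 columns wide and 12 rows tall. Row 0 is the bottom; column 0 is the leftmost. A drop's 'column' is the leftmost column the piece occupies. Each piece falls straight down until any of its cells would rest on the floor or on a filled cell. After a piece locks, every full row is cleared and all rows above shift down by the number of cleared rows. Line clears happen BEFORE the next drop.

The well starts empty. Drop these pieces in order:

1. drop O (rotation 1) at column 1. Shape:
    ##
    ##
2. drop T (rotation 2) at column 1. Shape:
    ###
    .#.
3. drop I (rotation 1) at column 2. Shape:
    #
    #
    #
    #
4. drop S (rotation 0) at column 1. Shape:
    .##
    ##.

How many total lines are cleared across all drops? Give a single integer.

Answer: 0

Derivation:
Drop 1: O rot1 at col 1 lands with bottom-row=0; cleared 0 line(s) (total 0); column heights now [0 2 2 0], max=2
Drop 2: T rot2 at col 1 lands with bottom-row=2; cleared 0 line(s) (total 0); column heights now [0 4 4 4], max=4
Drop 3: I rot1 at col 2 lands with bottom-row=4; cleared 0 line(s) (total 0); column heights now [0 4 8 4], max=8
Drop 4: S rot0 at col 1 lands with bottom-row=8; cleared 0 line(s) (total 0); column heights now [0 9 10 10], max=10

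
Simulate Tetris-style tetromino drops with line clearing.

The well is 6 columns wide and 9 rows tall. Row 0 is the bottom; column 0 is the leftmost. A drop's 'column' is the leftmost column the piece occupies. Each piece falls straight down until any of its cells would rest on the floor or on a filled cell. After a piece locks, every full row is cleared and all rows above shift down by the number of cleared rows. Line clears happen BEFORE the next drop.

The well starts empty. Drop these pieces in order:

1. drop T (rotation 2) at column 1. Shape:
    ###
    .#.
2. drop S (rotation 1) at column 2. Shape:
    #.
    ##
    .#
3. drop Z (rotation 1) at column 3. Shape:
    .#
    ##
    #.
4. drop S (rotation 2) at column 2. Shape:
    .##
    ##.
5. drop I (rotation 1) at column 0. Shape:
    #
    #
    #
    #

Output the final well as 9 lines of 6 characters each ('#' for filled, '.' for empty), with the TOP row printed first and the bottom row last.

Drop 1: T rot2 at col 1 lands with bottom-row=0; cleared 0 line(s) (total 0); column heights now [0 2 2 2 0 0], max=2
Drop 2: S rot1 at col 2 lands with bottom-row=2; cleared 0 line(s) (total 0); column heights now [0 2 5 4 0 0], max=5
Drop 3: Z rot1 at col 3 lands with bottom-row=4; cleared 0 line(s) (total 0); column heights now [0 2 5 6 7 0], max=7
Drop 4: S rot2 at col 2 lands with bottom-row=6; cleared 0 line(s) (total 0); column heights now [0 2 7 8 8 0], max=8
Drop 5: I rot1 at col 0 lands with bottom-row=0; cleared 0 line(s) (total 0); column heights now [4 2 7 8 8 0], max=8

Answer: ......
...##.
..###.
...##.
..##..
#.##..
#..#..
####..
#.#...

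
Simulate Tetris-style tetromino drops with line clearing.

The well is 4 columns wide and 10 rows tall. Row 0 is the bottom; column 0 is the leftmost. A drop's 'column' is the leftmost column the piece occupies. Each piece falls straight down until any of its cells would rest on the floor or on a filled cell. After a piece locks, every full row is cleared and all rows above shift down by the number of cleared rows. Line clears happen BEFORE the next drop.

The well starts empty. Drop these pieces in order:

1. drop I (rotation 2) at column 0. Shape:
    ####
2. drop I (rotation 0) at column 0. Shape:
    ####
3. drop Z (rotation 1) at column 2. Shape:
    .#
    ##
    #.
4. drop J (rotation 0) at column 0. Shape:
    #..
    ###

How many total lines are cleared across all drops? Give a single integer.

Drop 1: I rot2 at col 0 lands with bottom-row=0; cleared 1 line(s) (total 1); column heights now [0 0 0 0], max=0
Drop 2: I rot0 at col 0 lands with bottom-row=0; cleared 1 line(s) (total 2); column heights now [0 0 0 0], max=0
Drop 3: Z rot1 at col 2 lands with bottom-row=0; cleared 0 line(s) (total 2); column heights now [0 0 2 3], max=3
Drop 4: J rot0 at col 0 lands with bottom-row=2; cleared 1 line(s) (total 3); column heights now [3 0 2 2], max=3

Answer: 3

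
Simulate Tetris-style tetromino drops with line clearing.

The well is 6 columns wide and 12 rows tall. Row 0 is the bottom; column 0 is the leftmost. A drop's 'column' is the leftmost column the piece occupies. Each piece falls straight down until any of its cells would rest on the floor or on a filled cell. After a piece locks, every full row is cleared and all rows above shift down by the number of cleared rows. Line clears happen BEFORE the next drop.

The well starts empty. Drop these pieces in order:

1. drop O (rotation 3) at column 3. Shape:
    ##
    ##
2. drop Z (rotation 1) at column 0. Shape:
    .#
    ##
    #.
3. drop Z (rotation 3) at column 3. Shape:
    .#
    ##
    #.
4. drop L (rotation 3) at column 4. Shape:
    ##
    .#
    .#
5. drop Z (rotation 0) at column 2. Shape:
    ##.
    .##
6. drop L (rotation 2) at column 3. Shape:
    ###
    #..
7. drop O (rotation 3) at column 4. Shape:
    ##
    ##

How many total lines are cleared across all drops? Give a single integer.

Drop 1: O rot3 at col 3 lands with bottom-row=0; cleared 0 line(s) (total 0); column heights now [0 0 0 2 2 0], max=2
Drop 2: Z rot1 at col 0 lands with bottom-row=0; cleared 0 line(s) (total 0); column heights now [2 3 0 2 2 0], max=3
Drop 3: Z rot3 at col 3 lands with bottom-row=2; cleared 0 line(s) (total 0); column heights now [2 3 0 4 5 0], max=5
Drop 4: L rot3 at col 4 lands with bottom-row=3; cleared 0 line(s) (total 0); column heights now [2 3 0 4 6 6], max=6
Drop 5: Z rot0 at col 2 lands with bottom-row=6; cleared 0 line(s) (total 0); column heights now [2 3 8 8 7 6], max=8
Drop 6: L rot2 at col 3 lands with bottom-row=8; cleared 0 line(s) (total 0); column heights now [2 3 8 10 10 10], max=10
Drop 7: O rot3 at col 4 lands with bottom-row=10; cleared 0 line(s) (total 0); column heights now [2 3 8 10 12 12], max=12

Answer: 0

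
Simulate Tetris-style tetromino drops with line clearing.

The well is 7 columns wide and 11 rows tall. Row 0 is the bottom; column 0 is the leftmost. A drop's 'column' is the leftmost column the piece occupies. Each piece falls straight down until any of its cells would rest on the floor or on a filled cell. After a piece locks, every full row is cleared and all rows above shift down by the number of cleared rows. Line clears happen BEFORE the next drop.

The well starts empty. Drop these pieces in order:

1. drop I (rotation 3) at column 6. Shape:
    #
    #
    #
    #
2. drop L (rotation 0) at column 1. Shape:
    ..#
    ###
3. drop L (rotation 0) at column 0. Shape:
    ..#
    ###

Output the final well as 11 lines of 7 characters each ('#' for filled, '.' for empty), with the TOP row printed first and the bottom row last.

Answer: .......
.......
.......
.......
.......
.......
.......
......#
..#...#
####..#
.###..#

Derivation:
Drop 1: I rot3 at col 6 lands with bottom-row=0; cleared 0 line(s) (total 0); column heights now [0 0 0 0 0 0 4], max=4
Drop 2: L rot0 at col 1 lands with bottom-row=0; cleared 0 line(s) (total 0); column heights now [0 1 1 2 0 0 4], max=4
Drop 3: L rot0 at col 0 lands with bottom-row=1; cleared 0 line(s) (total 0); column heights now [2 2 3 2 0 0 4], max=4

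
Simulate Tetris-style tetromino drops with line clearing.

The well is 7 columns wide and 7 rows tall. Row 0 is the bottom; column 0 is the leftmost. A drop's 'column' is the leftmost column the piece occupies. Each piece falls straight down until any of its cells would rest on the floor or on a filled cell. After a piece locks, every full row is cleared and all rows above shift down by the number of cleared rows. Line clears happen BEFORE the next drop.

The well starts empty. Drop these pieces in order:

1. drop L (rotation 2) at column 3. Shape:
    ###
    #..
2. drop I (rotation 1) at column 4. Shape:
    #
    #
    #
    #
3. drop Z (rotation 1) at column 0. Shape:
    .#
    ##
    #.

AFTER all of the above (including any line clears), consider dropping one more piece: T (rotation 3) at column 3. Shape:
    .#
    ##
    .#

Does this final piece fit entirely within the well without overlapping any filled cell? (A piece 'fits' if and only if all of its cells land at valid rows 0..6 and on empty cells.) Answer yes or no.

Drop 1: L rot2 at col 3 lands with bottom-row=0; cleared 0 line(s) (total 0); column heights now [0 0 0 2 2 2 0], max=2
Drop 2: I rot1 at col 4 lands with bottom-row=2; cleared 0 line(s) (total 0); column heights now [0 0 0 2 6 2 0], max=6
Drop 3: Z rot1 at col 0 lands with bottom-row=0; cleared 0 line(s) (total 0); column heights now [2 3 0 2 6 2 0], max=6
Test piece T rot3 at col 3 (width 2): heights before test = [2 3 0 2 6 2 0]; fits = False

Answer: no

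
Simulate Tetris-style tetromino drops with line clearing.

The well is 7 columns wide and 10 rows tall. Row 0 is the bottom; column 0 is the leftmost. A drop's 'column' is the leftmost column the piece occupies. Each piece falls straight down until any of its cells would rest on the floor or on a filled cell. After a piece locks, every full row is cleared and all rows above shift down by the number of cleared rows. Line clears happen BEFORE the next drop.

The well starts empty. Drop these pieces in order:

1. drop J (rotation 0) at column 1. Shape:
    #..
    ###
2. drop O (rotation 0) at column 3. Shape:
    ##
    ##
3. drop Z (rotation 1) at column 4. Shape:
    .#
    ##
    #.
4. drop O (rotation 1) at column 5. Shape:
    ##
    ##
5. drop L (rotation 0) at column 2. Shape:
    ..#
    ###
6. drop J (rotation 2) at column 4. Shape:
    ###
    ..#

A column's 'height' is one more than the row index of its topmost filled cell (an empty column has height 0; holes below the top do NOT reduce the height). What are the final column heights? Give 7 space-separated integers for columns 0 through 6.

Drop 1: J rot0 at col 1 lands with bottom-row=0; cleared 0 line(s) (total 0); column heights now [0 2 1 1 0 0 0], max=2
Drop 2: O rot0 at col 3 lands with bottom-row=1; cleared 0 line(s) (total 0); column heights now [0 2 1 3 3 0 0], max=3
Drop 3: Z rot1 at col 4 lands with bottom-row=3; cleared 0 line(s) (total 0); column heights now [0 2 1 3 5 6 0], max=6
Drop 4: O rot1 at col 5 lands with bottom-row=6; cleared 0 line(s) (total 0); column heights now [0 2 1 3 5 8 8], max=8
Drop 5: L rot0 at col 2 lands with bottom-row=5; cleared 0 line(s) (total 0); column heights now [0 2 6 6 7 8 8], max=8
Drop 6: J rot2 at col 4 lands with bottom-row=8; cleared 0 line(s) (total 0); column heights now [0 2 6 6 10 10 10], max=10

Answer: 0 2 6 6 10 10 10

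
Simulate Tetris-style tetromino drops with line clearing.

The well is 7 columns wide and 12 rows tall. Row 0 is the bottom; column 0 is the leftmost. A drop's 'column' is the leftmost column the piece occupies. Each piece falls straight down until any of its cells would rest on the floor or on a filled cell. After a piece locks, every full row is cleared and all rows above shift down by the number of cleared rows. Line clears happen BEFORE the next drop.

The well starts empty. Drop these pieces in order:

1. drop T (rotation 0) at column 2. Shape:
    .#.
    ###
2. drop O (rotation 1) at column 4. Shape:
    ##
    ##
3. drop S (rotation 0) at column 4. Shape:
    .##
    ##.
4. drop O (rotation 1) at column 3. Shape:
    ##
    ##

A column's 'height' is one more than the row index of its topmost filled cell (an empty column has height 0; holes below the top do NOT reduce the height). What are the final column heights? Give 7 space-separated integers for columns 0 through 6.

Drop 1: T rot0 at col 2 lands with bottom-row=0; cleared 0 line(s) (total 0); column heights now [0 0 1 2 1 0 0], max=2
Drop 2: O rot1 at col 4 lands with bottom-row=1; cleared 0 line(s) (total 0); column heights now [0 0 1 2 3 3 0], max=3
Drop 3: S rot0 at col 4 lands with bottom-row=3; cleared 0 line(s) (total 0); column heights now [0 0 1 2 4 5 5], max=5
Drop 4: O rot1 at col 3 lands with bottom-row=4; cleared 0 line(s) (total 0); column heights now [0 0 1 6 6 5 5], max=6

Answer: 0 0 1 6 6 5 5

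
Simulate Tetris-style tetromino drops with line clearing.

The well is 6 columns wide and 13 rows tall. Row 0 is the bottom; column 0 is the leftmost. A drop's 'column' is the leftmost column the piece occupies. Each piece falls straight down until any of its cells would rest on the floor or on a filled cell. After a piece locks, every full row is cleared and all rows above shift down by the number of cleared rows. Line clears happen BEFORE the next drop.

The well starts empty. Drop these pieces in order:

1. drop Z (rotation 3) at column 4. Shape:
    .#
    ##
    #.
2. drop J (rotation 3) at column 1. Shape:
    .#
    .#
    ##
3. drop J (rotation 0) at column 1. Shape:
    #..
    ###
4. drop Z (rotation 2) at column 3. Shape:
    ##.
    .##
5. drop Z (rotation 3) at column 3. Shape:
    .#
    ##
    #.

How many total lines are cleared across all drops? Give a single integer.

Answer: 0

Derivation:
Drop 1: Z rot3 at col 4 lands with bottom-row=0; cleared 0 line(s) (total 0); column heights now [0 0 0 0 2 3], max=3
Drop 2: J rot3 at col 1 lands with bottom-row=0; cleared 0 line(s) (total 0); column heights now [0 1 3 0 2 3], max=3
Drop 3: J rot0 at col 1 lands with bottom-row=3; cleared 0 line(s) (total 0); column heights now [0 5 4 4 2 3], max=5
Drop 4: Z rot2 at col 3 lands with bottom-row=3; cleared 0 line(s) (total 0); column heights now [0 5 4 5 5 4], max=5
Drop 5: Z rot3 at col 3 lands with bottom-row=5; cleared 0 line(s) (total 0); column heights now [0 5 4 7 8 4], max=8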